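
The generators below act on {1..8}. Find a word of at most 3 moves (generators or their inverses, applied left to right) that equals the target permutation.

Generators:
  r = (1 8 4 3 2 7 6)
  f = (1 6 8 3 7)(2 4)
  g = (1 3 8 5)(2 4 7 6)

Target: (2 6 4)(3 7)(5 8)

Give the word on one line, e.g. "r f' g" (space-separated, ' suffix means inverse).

f' f' g'

  after f': (1 7 3 8 6)(2 4)
  after f': (1 3 6 7 8)
  after g': (2 6 4)(3 7)(5 8)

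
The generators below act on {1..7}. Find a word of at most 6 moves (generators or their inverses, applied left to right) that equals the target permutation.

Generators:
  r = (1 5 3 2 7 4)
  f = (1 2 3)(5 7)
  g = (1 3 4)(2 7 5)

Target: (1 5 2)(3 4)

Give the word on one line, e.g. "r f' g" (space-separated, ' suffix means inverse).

r g r f

  after r: (1 5 3 2 7 4)
  after g: (1 2 5 4 3 7)
  after r: (1 7 5)(2 3 4)
  after f: (1 5 2)(3 4)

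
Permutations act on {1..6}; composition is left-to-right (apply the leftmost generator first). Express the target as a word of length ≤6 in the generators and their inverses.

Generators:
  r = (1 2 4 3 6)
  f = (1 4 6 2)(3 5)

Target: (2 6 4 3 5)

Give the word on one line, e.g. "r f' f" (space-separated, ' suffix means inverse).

r f r r f'

  after r: (1 2 4 3 6)
  after f: (2 6 4 5 3)
  after r: (1 2)(3 4 5 6)
  after r: (1 4 5)
  after f': (2 6 4 3 5)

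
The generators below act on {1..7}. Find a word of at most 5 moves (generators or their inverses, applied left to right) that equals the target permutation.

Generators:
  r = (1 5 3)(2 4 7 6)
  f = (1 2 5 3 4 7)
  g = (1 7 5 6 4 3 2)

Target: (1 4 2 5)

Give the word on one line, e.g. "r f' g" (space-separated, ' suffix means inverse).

  after r': (1 3 5)(2 6 7 4)
  after g': (1 4 3 7 6)(2 5)
  after f: (1 7 6 2 3)
  after r': (1 4 2 5)

r' g' f r'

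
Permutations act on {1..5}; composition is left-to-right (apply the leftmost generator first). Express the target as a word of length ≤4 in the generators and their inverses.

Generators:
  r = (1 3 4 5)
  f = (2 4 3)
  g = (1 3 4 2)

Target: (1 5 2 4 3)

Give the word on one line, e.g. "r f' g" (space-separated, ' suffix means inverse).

f r' g

  after f: (2 4 3)
  after r': (1 5 4)(2 3)
  after g: (1 5 2 4 3)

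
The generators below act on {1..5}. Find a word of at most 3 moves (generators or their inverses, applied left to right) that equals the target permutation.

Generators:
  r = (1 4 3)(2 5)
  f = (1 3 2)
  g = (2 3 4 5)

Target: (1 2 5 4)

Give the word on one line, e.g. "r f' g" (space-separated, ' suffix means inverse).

g' f'

  after g': (2 5 4 3)
  after f': (1 2 5 4)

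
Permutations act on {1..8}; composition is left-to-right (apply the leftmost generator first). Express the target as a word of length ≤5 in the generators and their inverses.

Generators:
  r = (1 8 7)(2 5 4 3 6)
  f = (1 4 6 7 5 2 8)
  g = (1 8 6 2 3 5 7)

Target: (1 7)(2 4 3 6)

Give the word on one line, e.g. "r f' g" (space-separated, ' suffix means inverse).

r' f r' r' f

  after r': (1 7 8)(2 6 3 4 5)
  after f: (1 5 8 4 2 7)(3 6)
  after r': (1 2 8 5)(4 6)
  after r': (1 6 5 7 8 2)(3 4)
  after f: (1 7)(2 4 3 6)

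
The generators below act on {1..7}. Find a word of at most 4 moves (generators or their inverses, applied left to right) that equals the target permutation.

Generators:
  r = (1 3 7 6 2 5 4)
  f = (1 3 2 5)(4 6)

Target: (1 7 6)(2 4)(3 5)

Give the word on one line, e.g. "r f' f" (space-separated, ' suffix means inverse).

f r

  after f: (1 3 2 5)(4 6)
  after r: (1 7 6)(2 4)(3 5)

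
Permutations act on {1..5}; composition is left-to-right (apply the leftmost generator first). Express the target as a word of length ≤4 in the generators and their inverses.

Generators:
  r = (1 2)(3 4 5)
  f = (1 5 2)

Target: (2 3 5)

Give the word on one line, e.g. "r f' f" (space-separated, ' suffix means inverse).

  after r': (1 2)(3 5 4)
  after f: (2 5 4 3)
  after r: (1 2 3)
  after f: (2 3 5)

r' f r f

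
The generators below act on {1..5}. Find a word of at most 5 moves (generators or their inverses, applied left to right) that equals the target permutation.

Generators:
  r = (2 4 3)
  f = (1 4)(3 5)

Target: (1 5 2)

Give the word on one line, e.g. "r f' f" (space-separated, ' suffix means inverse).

  after f: (1 4)(3 5)
  after r': (1 2 3 5 4)
  after r': (1 3 5 2 4)
  after f: (1 5 2)

f r' r' f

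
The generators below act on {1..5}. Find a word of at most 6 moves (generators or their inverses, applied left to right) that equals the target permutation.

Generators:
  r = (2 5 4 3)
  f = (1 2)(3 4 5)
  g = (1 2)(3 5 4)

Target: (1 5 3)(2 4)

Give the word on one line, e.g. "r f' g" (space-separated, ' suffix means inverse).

g r g' r' g'

  after g: (1 2)(3 5 4)
  after r: (1 5 3 4 2)
  after g': (1 3 5 4)
  after r': (1 4)(2 3)
  after g': (1 5 3)(2 4)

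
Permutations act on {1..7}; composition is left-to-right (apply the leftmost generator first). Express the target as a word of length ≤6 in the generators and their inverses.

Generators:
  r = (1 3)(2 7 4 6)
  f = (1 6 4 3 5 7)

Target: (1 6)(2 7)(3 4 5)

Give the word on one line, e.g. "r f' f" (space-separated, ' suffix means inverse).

f' f' f' f' r

  after f': (1 7 5 3 4 6)
  after f': (1 5 4)(3 6 7)
  after f': (1 3)(4 7)(5 6)
  after f': (1 4 5)(3 7 6)
  after r: (1 6)(2 7)(3 4 5)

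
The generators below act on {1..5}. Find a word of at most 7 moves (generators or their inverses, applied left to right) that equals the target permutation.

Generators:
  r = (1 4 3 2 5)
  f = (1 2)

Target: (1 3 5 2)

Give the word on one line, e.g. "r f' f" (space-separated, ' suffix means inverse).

  after r': (1 5 2 3 4)
  after f': (1 5)(2 3 4)
  after r: (4 5)
  after r: (1 4)(2 5 3)
  after r: (1 3 5 2)

r' f' r r r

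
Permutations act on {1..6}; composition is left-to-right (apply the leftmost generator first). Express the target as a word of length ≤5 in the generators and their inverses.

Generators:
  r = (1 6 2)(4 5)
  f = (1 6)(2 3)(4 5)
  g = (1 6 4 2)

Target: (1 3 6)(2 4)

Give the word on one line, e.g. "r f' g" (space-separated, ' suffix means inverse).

  after g': (1 2 4 6)
  after f': (1 3 2 5 4)
  after r': (1 3 6)(2 4)

g' f' r'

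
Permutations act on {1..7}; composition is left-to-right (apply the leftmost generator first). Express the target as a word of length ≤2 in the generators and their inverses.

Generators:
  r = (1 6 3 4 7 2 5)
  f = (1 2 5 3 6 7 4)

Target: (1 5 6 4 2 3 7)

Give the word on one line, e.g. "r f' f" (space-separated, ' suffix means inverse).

f f

  after f: (1 2 5 3 6 7 4)
  after f: (1 5 6 4 2 3 7)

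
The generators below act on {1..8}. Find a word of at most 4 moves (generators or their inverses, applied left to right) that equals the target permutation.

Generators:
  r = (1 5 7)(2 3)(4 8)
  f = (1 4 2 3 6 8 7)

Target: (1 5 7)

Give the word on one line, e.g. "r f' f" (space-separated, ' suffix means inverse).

r' r'

  after r': (1 7 5)(2 3)(4 8)
  after r': (1 5 7)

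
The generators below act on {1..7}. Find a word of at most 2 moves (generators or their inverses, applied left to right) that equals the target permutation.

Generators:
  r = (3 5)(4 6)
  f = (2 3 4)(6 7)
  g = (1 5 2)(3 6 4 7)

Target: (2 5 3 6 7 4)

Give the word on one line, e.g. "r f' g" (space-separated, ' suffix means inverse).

f r

  after f: (2 3 4)(6 7)
  after r: (2 5 3 6 7 4)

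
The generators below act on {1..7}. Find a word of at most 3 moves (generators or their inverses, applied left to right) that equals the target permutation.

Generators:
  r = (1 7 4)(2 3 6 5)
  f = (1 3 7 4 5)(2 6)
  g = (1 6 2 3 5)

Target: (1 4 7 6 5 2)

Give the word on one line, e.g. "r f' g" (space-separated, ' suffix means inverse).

r' g

  after r': (1 4 7)(2 5 6 3)
  after g: (1 4 7 6 5 2)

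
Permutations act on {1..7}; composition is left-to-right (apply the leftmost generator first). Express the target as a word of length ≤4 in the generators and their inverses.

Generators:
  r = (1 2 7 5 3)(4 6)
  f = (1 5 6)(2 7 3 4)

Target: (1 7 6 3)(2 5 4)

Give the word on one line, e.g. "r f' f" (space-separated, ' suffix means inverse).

f' f' r'

  after f': (1 6 5)(2 4 3 7)
  after f': (1 5 6)(2 3)(4 7)
  after r': (1 7 6 3)(2 5 4)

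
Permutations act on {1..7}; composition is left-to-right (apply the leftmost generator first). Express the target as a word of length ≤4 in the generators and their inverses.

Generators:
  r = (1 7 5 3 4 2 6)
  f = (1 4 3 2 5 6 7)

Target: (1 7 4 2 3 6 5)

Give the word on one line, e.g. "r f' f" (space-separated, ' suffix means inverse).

r' f

  after r': (1 6 2 4 3 5 7)
  after f: (1 7 4 2 3 6 5)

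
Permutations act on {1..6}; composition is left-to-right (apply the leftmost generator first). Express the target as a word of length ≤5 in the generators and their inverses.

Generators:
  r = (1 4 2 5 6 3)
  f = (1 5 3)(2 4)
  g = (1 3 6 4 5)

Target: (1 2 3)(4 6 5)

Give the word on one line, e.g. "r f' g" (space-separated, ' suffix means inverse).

r' g g f'

  after r': (1 3 6 5 2 4)
  after g: (1 6)(2 5)(3 4)
  after g: (1 4 6 3 5 2)
  after f': (1 2 3)(4 6 5)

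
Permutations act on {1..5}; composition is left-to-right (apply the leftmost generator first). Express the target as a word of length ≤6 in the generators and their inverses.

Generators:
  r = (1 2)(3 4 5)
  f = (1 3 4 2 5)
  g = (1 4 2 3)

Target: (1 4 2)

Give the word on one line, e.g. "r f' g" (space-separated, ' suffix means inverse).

  after g: (1 4 2 3)
  after f: (1 2 4 5)
  after f: (1 5 3 4)
  after r': (1 4 2)

g f f r'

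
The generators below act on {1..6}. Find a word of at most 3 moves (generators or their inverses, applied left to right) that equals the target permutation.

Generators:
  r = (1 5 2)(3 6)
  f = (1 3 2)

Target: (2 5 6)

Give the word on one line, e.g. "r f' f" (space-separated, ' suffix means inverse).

  after r: (1 5 2)(3 6)
  after f': (1 5 3 6)
  after r': (2 5 6)

r f' r'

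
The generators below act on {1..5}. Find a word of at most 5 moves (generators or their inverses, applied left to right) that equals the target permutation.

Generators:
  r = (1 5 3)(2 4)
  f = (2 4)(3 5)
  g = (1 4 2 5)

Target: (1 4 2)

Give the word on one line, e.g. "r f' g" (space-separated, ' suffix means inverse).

g f' r

  after g: (1 4 2 5)
  after f': (1 2 3 5)
  after r: (1 4 2)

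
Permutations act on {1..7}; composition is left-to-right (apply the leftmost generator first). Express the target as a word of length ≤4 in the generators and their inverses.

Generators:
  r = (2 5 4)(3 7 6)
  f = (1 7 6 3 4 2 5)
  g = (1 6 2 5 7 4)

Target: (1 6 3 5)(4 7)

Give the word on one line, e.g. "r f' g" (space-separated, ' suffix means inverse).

  after g': (1 4 7 5 2 6)
  after r': (1 5 4 3 6)(2 7)
  after g: (1 7 5)(2 4 3)
  after r: (1 6 3 5)(4 7)

g' r' g r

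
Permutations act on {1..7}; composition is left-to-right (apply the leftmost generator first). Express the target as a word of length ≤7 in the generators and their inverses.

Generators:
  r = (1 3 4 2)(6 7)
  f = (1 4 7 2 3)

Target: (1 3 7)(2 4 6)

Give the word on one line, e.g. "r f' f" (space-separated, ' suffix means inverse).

  after f': (1 3 2 7 4)
  after r': (2 6 7 3 4)
  after f': (1 3)(2 6 4 7)
  after r': (2 7 4 6 3)
  after f': (1 3 7)(2 4 6)

f' r' f' r' f'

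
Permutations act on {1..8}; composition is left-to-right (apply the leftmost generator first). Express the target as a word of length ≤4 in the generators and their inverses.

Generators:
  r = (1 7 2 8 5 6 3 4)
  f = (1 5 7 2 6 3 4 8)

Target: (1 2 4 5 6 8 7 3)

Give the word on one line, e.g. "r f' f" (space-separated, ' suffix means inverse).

f f f

  after f: (1 5 7 2 6 3 4 8)
  after f: (1 7 6 4)(2 3 8 5)
  after f: (1 2 4 5 6 8 7 3)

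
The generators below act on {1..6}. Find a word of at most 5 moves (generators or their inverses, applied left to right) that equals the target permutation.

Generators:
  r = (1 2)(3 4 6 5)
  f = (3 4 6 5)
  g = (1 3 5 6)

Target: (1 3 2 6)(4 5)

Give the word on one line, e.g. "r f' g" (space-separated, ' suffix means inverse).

g' r g'

  after g': (1 6 5 3)
  after r: (1 5 4 6 3 2)
  after g': (1 3 2 6)(4 5)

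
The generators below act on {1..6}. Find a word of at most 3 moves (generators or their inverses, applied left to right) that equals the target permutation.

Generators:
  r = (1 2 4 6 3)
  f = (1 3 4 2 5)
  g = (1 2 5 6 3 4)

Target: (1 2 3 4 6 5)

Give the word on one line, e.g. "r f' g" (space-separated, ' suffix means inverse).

  after f': (1 5 2 4 3)
  after g': (1 2 3 4 6 5)

f' g'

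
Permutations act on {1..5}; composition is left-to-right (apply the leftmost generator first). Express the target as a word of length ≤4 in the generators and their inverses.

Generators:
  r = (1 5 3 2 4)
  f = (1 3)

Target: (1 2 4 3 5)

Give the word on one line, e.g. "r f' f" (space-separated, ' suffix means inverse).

f' r f'

  after f': (1 3)
  after r: (1 2 4)(3 5)
  after f': (1 2 4 3 5)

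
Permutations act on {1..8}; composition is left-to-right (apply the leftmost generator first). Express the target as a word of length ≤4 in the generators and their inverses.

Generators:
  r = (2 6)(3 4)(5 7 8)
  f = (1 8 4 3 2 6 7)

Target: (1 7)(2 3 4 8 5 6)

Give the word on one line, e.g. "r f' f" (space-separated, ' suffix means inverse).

  after r': (2 6)(3 4)(5 8 7)
  after r': (5 7 8)
  after f': (1 7)(2 3 4 8 5 6)

r' r' f'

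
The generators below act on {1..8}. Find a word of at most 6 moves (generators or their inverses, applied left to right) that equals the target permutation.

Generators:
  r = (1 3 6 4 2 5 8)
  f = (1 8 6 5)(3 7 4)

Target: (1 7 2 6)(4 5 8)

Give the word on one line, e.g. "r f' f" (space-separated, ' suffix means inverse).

f' r f r' f

  after f': (1 5 6 8)(3 4 7)
  after r: (1 8 3 2 5 4 7 6)
  after f: (1 6 8 7 5 3 2)
  after r': (1 3 4 6 5)(2 8 7)
  after f: (1 7 2 6)(4 5 8)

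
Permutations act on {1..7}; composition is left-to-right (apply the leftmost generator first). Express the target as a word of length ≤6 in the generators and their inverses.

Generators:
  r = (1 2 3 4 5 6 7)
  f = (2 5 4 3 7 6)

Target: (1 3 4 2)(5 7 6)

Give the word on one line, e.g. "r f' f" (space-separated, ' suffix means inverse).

r' r' r' f' r

  after r': (1 7 6 5 4 3 2)
  after r': (1 6 4 2 7 5 3)
  after r': (1 5 2 6 3 7 4)
  after f': (1 2 7 5 6 4)
  after r: (1 3 4 2)(5 7 6)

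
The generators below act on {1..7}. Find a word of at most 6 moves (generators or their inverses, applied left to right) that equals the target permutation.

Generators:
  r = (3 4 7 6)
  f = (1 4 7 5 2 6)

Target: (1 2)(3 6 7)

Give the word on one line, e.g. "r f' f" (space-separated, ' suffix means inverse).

  after r': (3 6 7 4)
  after f: (1 4 3)(2 6 5)
  after r': (1 3)(2 7 4 6 5)
  after r': (1 6 5 2 4 7 3)
  after f': (1 2)(3 6 7)

r' f r' r' f'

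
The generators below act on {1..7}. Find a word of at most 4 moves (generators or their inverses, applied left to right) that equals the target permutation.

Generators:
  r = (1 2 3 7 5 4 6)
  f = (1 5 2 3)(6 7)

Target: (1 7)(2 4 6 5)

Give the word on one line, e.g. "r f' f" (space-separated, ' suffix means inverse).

f' r

  after f': (1 3 2 5)(6 7)
  after r: (1 7)(2 4 6 5)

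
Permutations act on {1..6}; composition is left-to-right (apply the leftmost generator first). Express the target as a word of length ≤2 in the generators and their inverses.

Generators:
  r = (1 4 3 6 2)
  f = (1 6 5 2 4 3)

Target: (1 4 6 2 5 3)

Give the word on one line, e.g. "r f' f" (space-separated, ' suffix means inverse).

  after f': (1 3 4 2 5 6)
  after r': (1 4 6 2 5 3)

f' r'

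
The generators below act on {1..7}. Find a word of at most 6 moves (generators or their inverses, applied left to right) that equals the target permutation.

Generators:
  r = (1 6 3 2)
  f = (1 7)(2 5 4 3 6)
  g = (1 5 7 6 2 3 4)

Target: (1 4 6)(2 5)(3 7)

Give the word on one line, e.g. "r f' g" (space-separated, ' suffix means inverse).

r' f g' g'

  after r': (1 2 3 6)
  after f: (1 5 4 3 2 6 7)
  after g': (2 7 4)(3 6 5)
  after g': (1 4 6)(2 5)(3 7)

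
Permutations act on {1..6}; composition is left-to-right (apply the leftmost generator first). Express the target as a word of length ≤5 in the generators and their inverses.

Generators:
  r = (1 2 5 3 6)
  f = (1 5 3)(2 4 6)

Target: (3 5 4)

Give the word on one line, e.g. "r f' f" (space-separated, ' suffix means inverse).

  after r': (1 6 3 5 2)
  after f: (1 2 5 4 6)
  after r': (3 5 4)

r' f r'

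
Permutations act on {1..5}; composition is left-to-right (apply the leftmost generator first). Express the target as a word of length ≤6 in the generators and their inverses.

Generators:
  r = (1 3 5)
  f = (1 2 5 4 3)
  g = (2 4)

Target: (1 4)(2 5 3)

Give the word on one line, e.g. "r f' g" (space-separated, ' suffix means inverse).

  after r: (1 3 5)
  after g: (1 3 5)(2 4)
  after r: (1 5 3)(2 4)
  after f: (1 4 5)(2 3)
  after r: (1 4)(2 5 3)

r g r f r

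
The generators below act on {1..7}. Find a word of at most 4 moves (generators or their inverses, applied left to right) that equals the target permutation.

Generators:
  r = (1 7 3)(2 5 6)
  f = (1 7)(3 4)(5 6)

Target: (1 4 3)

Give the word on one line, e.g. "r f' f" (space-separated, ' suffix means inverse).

f r f r

  after f: (1 7)(3 4)(5 6)
  after r: (1 3 4)(2 5)
  after f: (1 4 7)(2 6 5)
  after r: (1 4 3)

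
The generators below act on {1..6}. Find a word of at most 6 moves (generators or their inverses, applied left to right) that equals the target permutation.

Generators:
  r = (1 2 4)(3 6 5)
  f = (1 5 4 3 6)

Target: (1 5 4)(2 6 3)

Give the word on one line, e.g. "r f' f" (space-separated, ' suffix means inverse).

r' f r r

  after r': (1 4 2)(3 5 6)
  after f: (1 3 4 2 5)
  after r: (1 6 5 2 3)
  after r: (1 5 4)(2 6 3)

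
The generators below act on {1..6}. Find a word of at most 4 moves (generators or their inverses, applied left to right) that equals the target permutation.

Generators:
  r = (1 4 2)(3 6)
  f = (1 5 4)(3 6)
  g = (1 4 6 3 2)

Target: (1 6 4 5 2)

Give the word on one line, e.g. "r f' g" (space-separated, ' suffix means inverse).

  after g': (1 2 3 6 4)
  after f': (1 2 6 5)
  after g': (1 3 6 5 2 4)
  after f: (1 6 4 5 2)

g' f' g' f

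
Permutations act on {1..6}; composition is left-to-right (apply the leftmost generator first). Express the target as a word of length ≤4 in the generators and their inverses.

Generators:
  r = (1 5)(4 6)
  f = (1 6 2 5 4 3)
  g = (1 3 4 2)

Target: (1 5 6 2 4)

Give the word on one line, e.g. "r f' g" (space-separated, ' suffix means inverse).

  after g: (1 3 4 2)
  after f: (2 6)(4 5)
  after r: (1 5 6 2 4)

g f r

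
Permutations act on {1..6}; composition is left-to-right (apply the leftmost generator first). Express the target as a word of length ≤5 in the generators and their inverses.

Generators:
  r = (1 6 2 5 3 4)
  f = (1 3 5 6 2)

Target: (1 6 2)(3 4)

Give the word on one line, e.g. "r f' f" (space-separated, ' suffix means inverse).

f f f f r'

  after f: (1 3 5 6 2)
  after f: (1 5 2 3 6)
  after f: (1 6 3 2 5)
  after f: (1 2 6 5 3)
  after r': (1 6 2)(3 4)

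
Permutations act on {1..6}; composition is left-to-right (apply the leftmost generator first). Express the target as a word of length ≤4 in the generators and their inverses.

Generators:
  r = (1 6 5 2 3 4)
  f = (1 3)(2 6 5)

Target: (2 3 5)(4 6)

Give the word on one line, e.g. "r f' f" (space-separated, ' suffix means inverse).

f' r r

  after f': (1 3)(2 5 6)
  after r: (1 4)(3 6)
  after r: (2 3 5)(4 6)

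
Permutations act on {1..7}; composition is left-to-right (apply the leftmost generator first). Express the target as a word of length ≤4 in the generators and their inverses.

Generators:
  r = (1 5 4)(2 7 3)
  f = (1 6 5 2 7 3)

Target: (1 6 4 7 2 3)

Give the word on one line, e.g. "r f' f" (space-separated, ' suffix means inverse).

  after r': (1 4 5)(2 3 7)
  after r': (1 5 4)(2 7 3)
  after f': (1 6)(3 5 4)
  after r': (1 6 4 7 2 3)

r' r' f' r'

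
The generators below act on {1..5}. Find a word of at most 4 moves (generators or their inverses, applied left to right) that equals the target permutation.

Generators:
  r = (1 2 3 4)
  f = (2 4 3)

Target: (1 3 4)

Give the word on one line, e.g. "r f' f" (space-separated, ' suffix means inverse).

  after f': (2 3 4)
  after f': (2 4 3)
  after r': (1 4 2 3)
  after r': (1 3 4)

f' f' r' r'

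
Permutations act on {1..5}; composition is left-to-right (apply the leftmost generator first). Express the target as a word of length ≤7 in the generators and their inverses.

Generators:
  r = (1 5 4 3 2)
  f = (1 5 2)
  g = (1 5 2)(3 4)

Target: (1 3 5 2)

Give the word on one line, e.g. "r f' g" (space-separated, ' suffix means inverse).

  after g': (1 2 5)(3 4)
  after f': (1 5 2)(3 4)
  after f': (3 4)
  after f': (1 2 5)(3 4)
  after r': (1 3 5 2)

g' f' f' f' r'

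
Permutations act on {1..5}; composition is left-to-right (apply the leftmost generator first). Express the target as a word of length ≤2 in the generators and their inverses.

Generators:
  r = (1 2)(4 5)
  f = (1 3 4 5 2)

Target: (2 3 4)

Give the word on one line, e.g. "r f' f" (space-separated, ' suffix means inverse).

  after r: (1 2)(4 5)
  after f: (2 3 4)

r f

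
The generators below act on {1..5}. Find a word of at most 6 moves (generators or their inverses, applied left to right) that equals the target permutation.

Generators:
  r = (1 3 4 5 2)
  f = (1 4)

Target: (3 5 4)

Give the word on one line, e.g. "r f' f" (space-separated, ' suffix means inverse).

r' r' f' r' f'

  after r': (1 2 5 4 3)
  after r': (1 5 3 2 4)
  after f': (1 5 3 2)
  after r': (1 4 3 5)
  after f': (3 5 4)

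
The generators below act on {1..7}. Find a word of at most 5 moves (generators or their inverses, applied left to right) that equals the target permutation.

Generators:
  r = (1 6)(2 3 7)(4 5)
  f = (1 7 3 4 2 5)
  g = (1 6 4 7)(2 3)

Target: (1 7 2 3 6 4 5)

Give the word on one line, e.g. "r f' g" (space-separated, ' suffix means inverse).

  after r: (1 6)(2 3 7)(4 5)
  after g': (3 4 5 6 7)
  after g': (1 7 2 3 6 4 5)

r g' g'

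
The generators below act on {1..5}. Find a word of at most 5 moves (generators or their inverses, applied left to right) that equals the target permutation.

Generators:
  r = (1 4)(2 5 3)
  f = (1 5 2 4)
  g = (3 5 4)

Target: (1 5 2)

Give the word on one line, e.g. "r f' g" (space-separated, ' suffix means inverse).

  after g': (3 4 5)
  after f': (1 4)(2 5 3)
  after g: (1 3 2 4)
  after r': (1 5 2)

g' f' g r'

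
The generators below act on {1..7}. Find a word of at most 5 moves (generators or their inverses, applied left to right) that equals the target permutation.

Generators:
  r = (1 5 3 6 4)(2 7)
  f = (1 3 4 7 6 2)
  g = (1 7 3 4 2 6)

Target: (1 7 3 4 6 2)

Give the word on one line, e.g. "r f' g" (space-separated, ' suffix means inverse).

f' r f' r g

  after f': (1 2 6 7 4 3)
  after r: (1 7)(2 4 6)(3 5)
  after f': (1 4 7 2 3 5)
  after r: (2 6 4)
  after g: (1 7 3 4 6 2)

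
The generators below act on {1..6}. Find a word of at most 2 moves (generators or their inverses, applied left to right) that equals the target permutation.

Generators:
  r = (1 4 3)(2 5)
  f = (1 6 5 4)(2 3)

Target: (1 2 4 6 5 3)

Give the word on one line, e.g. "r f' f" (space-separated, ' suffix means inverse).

r' f

  after r': (1 3 4)(2 5)
  after f: (1 2 4 6 5 3)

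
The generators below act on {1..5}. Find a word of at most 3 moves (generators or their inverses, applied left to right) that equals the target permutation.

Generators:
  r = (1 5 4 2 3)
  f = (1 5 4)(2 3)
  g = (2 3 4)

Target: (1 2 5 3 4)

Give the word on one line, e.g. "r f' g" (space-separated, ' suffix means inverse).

  after r': (1 3 2 4 5)
  after r': (1 2 5 3 4)

r' r'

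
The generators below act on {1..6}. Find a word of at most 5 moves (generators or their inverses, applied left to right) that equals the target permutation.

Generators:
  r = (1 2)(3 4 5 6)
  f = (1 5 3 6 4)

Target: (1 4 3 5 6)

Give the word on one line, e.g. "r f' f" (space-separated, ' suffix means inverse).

f r r f f

  after f: (1 5 3 6 4)
  after r: (1 6 5 4 2)
  after r: (1 3 4)
  after f: (1 6 4 5 3)
  after f: (1 4 3 5 6)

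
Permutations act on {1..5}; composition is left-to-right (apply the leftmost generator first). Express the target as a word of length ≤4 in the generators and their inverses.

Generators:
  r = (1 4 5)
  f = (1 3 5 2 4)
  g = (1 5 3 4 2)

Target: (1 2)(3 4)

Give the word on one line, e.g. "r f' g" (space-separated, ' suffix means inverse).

  after g': (1 2 4 3 5)
  after r': (1 2)(3 4)

g' r'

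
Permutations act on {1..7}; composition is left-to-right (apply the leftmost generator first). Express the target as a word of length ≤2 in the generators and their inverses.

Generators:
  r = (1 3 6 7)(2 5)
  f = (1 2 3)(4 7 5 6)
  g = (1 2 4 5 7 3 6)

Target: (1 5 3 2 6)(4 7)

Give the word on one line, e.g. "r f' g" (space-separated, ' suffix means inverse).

  after r': (1 7 6 3)(2 5)
  after f: (1 5 3 2 6)(4 7)

r' f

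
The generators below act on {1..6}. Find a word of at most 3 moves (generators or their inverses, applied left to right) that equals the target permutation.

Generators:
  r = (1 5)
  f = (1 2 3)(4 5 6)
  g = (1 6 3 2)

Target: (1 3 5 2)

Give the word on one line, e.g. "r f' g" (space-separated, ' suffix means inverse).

f g f'

  after f: (1 2 3)(4 5 6)
  after g: (3 6 4 5)
  after f': (1 3 5 2)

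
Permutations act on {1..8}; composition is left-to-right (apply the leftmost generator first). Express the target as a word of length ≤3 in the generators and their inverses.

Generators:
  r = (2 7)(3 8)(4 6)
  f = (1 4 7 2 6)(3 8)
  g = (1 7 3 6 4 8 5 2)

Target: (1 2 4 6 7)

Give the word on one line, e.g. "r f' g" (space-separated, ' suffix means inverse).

f' f'

  after f': (1 6 2 7 4)(3 8)
  after f': (1 2 4 6 7)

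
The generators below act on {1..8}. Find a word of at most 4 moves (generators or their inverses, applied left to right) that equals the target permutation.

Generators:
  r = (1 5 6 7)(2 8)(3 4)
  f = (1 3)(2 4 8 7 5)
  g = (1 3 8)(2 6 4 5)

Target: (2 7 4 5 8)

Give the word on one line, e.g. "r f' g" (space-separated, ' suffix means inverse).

f' f'

  after f': (1 3)(2 5 7 8 4)
  after f': (2 7 4 5 8)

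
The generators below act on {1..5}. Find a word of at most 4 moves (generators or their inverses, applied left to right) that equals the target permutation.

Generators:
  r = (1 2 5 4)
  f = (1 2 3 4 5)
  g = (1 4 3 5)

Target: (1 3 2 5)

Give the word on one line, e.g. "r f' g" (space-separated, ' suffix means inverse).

  after g': (1 5 3 4)
  after f': (1 4 5 2)
  after f': (1 3 2 5)

g' f' f'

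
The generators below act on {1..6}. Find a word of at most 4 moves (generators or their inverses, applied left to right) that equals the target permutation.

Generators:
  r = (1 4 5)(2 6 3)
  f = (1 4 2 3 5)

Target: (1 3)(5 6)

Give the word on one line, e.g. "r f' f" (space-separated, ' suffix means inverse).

  after f': (1 5 3 2 4)
  after r': (1 4 5 6 2)
  after f: (1 2 4)(3 5 6)
  after f: (1 3)(5 6)

f' r' f f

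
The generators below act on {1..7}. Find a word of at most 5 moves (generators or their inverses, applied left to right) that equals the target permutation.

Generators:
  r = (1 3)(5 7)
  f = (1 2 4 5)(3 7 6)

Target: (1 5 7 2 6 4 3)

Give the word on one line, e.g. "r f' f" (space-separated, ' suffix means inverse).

r' f' r f' r

  after r': (1 3)(5 7)
  after f': (1 6 7 4 2)(3 5)
  after r: (1 6 5)(2 3 7 4)
  after f': (1 7 2 6 4)
  after r: (1 5 7 2 6 4 3)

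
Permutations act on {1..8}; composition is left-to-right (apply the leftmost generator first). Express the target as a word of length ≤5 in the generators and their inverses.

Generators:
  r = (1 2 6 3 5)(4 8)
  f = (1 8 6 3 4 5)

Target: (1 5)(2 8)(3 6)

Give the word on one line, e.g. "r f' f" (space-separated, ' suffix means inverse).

  after f: (1 8 6 3 4 5)
  after r': (1 4 3 8 2)
  after f: (1 5)(2 8)(3 6)

f r' f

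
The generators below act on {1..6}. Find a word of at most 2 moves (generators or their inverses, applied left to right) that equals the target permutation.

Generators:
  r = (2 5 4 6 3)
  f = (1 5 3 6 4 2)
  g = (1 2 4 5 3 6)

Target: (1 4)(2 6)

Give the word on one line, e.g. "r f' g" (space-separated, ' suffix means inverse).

g f'

  after g: (1 2 4 5 3 6)
  after f': (1 4)(2 6)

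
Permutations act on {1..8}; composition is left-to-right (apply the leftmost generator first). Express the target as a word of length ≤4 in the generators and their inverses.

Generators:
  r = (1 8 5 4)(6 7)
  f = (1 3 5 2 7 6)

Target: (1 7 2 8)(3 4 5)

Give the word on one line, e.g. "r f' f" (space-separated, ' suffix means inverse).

f' r'

  after f': (1 6 7 2 5 3)
  after r': (1 7 2 8)(3 4 5)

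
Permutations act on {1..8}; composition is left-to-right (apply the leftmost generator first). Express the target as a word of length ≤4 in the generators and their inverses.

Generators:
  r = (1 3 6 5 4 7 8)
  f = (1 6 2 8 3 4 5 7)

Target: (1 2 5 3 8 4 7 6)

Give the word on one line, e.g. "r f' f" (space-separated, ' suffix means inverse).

  after r': (1 8 7 4 5 6 3)
  after f': (1 2 6 8 5)(3 7)
  after r: (1 2 5 3 8 4 7 6)

r' f' r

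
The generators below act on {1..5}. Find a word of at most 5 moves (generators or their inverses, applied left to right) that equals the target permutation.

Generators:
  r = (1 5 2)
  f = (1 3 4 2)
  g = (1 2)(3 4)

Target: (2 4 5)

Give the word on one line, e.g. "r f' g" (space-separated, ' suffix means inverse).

  after f: (1 3 4 2)
  after r': (1 3 4 5)
  after f': (2 4 5)

f r' f'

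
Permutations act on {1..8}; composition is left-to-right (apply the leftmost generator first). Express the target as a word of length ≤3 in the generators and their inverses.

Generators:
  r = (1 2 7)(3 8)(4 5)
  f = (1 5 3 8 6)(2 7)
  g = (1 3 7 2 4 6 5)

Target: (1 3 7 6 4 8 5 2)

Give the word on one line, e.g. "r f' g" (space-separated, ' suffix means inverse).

  after g: (1 3 7 2 4 6 5)
  after r': (1 8 3 2 5 7)(4 6)
  after f': (1 3 7 6 4 8 5 2)

g r' f'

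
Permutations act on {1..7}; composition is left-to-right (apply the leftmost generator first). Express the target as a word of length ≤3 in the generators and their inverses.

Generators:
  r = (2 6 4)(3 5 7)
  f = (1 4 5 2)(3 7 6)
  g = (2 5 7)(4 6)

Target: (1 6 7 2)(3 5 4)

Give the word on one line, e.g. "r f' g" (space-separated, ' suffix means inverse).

f r'

  after f: (1 4 5 2)(3 7 6)
  after r': (1 6 7 2)(3 5 4)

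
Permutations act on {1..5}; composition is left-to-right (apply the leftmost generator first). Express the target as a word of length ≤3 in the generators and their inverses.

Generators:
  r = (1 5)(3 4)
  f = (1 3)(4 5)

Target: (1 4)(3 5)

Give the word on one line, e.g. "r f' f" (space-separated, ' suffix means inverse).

f r

  after f: (1 3)(4 5)
  after r: (1 4)(3 5)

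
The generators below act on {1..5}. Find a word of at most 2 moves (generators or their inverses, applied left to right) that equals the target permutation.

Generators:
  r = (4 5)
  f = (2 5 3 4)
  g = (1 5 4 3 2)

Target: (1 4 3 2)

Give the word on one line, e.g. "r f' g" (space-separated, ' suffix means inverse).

  after g: (1 5 4 3 2)
  after r': (1 4 3 2)

g r'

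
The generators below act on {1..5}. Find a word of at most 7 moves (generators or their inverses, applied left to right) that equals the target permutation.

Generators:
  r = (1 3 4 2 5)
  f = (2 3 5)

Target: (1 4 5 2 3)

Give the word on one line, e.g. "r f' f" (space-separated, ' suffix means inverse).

  after r: (1 3 4 2 5)
  after f': (1 2 3 4 5)
  after f': (1 5)(3 4)
  after r': (1 2 4)
  after r': (1 4 5 2 3)

r f' f' r' r'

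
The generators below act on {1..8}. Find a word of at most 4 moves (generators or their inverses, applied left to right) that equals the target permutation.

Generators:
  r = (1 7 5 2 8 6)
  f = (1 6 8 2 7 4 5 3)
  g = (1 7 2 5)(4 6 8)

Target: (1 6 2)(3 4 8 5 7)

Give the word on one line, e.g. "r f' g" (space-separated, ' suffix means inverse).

f' r' f r'

  after f': (1 3 5 4 7 2 8 6)
  after r': (1 3 7 5 4)
  after f: (2 7 3 4 6 8)
  after r': (1 6 2)(3 4 8 5 7)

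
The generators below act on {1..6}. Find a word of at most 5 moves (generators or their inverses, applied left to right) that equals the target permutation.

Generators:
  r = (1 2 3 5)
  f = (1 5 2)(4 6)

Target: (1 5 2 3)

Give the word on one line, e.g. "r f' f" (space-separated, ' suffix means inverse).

r f f

  after r: (1 2 3 5)
  after f: (2 3)(4 6)
  after f: (1 5 2 3)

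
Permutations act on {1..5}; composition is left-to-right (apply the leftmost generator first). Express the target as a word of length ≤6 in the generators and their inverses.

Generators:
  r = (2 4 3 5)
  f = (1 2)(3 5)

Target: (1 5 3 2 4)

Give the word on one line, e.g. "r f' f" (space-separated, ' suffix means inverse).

  after r: (2 4 3 5)
  after r: (2 3)(4 5)
  after r: (2 5 3 4)
  after f: (1 2 3 4)
  after r': (1 5 3 2 4)

r r r f r'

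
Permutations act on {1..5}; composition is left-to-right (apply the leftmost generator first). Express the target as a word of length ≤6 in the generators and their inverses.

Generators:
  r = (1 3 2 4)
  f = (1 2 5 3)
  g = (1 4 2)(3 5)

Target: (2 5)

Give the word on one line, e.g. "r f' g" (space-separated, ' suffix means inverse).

  after g: (1 4 2)(3 5)
  after r': (1 2 4 3 5)
  after f: (1 5 2 4)
  after g: (1 3 5)
  after f: (2 5)

g r' f g f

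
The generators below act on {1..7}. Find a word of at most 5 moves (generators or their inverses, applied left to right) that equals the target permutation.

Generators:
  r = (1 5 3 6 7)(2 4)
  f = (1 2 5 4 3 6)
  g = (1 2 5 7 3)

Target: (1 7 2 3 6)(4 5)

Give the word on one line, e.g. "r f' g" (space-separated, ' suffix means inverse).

g' r' g

  after g': (1 3 7 5 2)
  after r': (1 5 4 2 7)(3 6)
  after g: (1 7 2 3 6)(4 5)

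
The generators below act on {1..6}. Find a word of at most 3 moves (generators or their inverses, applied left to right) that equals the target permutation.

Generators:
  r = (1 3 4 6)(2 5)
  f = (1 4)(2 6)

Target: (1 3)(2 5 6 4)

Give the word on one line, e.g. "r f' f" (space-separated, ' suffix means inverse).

r f'

  after r: (1 3 4 6)(2 5)
  after f': (1 3)(2 5 6 4)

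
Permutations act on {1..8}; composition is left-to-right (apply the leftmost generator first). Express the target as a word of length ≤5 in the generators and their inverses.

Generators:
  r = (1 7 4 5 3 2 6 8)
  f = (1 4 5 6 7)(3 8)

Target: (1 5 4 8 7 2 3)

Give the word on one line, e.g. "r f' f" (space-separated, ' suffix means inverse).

f' r' f f

  after f': (1 7 6 5 4)(3 8)
  after r': (2 3 6 4 8 5 7)
  after f: (1 4 3 7 2 8 6 5)
  after f: (1 5 4 8 7 2 3)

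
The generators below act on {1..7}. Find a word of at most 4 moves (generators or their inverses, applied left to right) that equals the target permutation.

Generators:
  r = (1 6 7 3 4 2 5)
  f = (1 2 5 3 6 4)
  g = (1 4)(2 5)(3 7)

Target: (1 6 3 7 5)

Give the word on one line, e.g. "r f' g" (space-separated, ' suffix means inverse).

g' f'

  after g': (1 4)(2 5)(3 7)
  after f': (1 6 3 7 5)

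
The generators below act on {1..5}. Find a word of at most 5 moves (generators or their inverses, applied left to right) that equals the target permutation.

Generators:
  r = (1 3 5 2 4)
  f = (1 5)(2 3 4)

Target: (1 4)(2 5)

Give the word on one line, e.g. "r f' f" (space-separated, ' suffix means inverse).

f' r f'

  after f': (1 5)(2 4 3)
  after r: (1 2)(3 4 5)
  after f': (1 4)(2 5)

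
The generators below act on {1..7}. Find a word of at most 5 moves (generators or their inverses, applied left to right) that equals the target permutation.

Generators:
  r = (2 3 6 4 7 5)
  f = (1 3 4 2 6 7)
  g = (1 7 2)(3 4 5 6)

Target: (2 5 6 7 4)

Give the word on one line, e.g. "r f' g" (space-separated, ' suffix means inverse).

  after g: (1 7 2)(3 4 5 6)
  after g: (1 2 7)(3 5)(4 6)
  after g: (3 6 5 4)
  after r': (2 5 6 7 4)

g g g r'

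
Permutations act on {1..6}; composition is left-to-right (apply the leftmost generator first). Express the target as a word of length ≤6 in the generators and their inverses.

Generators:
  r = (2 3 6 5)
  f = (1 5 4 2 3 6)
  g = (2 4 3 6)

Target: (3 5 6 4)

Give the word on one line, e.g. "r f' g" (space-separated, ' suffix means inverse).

g r' r' r' g'

  after g: (2 4 3 6)
  after r': (2 4)(5 6)
  after r': (2 4 5 3)
  after r': (2 4 6 3 5)
  after g': (3 5 6 4)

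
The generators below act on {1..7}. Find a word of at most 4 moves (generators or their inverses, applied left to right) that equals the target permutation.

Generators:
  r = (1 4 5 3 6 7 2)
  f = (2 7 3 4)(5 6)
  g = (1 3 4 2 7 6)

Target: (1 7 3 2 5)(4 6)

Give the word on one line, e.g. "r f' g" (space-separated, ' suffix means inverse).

r g' f'

  after r: (1 4 5 3 6 7 2)
  after g': (1 3 7 4 5)(2 6)
  after f': (1 7 3 2 5)(4 6)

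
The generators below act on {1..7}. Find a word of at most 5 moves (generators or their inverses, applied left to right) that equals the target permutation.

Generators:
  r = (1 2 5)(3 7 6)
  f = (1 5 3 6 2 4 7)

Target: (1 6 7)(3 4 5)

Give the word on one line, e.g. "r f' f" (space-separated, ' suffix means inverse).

  after f: (1 5 3 6 2 4 7)
  after r: (2 4 6 5 7)
  after r: (1 2 4 3 7 5 6)
  after f': (1 6 7)(3 4 5)

f r r f'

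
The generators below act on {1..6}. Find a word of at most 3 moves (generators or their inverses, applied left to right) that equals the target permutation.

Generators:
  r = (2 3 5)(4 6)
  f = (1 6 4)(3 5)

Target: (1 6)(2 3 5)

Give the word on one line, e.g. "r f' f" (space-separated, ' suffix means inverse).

r f' f'

  after r: (2 3 5)(4 6)
  after f': (1 4)(2 5)
  after f': (1 6)(2 3 5)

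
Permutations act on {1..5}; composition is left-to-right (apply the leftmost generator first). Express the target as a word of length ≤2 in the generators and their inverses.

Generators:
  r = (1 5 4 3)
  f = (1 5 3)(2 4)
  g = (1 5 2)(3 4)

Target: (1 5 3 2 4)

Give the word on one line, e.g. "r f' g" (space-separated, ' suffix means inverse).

  after r': (1 3 4 5)
  after f': (1 5 3 2 4)

r' f'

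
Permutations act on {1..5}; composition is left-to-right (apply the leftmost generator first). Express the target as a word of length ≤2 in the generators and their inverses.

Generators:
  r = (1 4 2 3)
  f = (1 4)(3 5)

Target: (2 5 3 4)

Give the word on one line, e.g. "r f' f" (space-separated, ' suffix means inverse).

r f

  after r: (1 4 2 3)
  after f: (2 5 3 4)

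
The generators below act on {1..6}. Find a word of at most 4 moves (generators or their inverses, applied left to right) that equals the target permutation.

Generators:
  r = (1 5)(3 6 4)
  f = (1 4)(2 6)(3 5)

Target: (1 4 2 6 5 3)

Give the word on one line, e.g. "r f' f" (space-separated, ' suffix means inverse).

  after r: (1 5)(3 6 4)
  after r: (3 4 6)
  after f': (1 4 2 6 5 3)

r r f'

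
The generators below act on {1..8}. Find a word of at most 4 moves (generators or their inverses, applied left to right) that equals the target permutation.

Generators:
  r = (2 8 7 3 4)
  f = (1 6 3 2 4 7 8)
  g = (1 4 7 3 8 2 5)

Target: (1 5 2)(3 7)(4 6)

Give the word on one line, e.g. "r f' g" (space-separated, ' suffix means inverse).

  after g': (1 5 2 8 3 7 4)
  after f: (1 5 4 6 3 8 2)
  after r: (1 5 2)(3 7)(4 6)

g' f r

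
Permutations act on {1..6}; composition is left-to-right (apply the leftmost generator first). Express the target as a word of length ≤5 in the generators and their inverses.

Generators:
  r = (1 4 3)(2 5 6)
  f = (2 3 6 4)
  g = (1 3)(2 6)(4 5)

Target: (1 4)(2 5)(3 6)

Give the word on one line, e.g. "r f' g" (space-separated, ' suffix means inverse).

r r g' r

  after r: (1 4 3)(2 5 6)
  after r: (1 3 4)(2 6 5)
  after g': (3 5 6 4)
  after r: (1 4)(2 5)(3 6)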